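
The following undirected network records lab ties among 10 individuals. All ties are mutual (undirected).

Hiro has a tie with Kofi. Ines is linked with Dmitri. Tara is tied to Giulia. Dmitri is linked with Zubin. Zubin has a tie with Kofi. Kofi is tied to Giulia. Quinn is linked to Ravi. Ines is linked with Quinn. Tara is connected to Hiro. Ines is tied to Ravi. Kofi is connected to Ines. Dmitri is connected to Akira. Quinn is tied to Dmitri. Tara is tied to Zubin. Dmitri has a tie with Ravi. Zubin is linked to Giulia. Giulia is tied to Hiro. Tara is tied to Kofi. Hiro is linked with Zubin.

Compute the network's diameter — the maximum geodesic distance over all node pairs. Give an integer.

3

Eccentricity of each node (its greatest distance to any other): Akira:3, Dmitri:2, Giulia:3, Hiro:3, Ines:2, Kofi:3, Quinn:3, Ravi:3, Tara:3, Zubin:2.
The maximum eccentricity is 3, realized for instance by the pair Giulia–Akira via Giulia – Zubin – Dmitri – Akira. So the diameter is 3.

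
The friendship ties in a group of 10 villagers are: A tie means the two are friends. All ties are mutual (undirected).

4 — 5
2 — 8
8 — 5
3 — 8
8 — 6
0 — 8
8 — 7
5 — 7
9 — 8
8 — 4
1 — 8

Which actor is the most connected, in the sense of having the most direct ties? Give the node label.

Degrees — 0:1, 1:1, 2:1, 3:1, 4:2, 5:3, 6:1, 7:2, 8:9, 9:1.
The maximum is 9, attained only by 8.

8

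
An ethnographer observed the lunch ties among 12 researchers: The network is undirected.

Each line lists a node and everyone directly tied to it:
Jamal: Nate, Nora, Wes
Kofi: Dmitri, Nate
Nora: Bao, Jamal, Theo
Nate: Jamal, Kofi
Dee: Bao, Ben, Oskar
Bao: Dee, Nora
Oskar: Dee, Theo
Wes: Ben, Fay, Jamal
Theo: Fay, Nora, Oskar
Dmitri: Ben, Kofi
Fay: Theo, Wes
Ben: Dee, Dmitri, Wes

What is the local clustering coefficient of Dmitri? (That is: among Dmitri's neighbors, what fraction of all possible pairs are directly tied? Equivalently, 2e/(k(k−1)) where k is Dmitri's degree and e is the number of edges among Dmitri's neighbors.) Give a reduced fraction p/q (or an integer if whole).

Dmitri's neighbors: Ben and Kofi (k = 2).
Possible neighbor pairs: C(2,2) = 1. Edges among them: none → e = 0.
Clustering(Dmitri) = 0/1.

0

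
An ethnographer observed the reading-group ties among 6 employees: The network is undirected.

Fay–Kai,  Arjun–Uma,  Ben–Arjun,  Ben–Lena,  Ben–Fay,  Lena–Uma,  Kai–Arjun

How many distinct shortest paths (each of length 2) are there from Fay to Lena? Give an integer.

1

The shortest distance is 2, and the only length-2 path is Fay–Ben–Lena. So there is exactly 1 shortest path.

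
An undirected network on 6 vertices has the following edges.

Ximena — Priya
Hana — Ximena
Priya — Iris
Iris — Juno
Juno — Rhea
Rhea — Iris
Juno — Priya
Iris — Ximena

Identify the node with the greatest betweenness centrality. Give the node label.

Unnormalized betweenness of each node: Hana:0, Iris:7/2, Juno:1/2, Priya:1, Rhea:0, Ximena:4.
Ximena has the largest value, 4, making it the main broker — the node through which the most shortest paths run.

Ximena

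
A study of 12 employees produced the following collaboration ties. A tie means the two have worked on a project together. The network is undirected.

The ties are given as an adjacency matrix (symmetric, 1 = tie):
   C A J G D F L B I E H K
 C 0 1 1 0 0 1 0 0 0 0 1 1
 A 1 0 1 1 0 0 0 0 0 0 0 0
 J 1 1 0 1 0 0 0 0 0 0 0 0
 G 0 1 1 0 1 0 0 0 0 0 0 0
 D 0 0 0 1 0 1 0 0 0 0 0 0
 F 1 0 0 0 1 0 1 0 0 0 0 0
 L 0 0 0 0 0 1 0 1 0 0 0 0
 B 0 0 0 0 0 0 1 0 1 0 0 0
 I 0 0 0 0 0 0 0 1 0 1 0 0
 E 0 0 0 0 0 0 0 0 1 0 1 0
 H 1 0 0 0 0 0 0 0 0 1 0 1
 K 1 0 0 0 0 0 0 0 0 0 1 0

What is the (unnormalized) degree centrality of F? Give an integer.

3

F is directly tied to C, D, and L. That is 3 neighbors, so the degree of F is 3.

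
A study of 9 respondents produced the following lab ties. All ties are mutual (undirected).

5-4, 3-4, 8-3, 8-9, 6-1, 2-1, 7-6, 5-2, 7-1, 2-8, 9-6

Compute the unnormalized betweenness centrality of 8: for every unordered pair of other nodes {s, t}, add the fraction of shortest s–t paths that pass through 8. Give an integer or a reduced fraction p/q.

17/2

Pairs whose geodesics pass through 8 — 7–3: 2/2; 6–3: 1; 6–4: 1/2; 9–3: 1; 9–4: 1; 9–5: 1; 9–2: 1; 3–2: 1; 3–1: 1.
All other pairs contribute 0.
Summing the contributions gives betweenness(8) = 17/2.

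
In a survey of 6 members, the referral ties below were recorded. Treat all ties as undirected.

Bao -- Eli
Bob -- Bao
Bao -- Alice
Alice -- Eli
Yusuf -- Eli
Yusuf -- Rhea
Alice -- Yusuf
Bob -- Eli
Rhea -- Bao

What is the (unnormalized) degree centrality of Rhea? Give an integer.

2

Rhea is directly tied to Bao and Yusuf. That is 2 neighbors, so the degree of Rhea is 2.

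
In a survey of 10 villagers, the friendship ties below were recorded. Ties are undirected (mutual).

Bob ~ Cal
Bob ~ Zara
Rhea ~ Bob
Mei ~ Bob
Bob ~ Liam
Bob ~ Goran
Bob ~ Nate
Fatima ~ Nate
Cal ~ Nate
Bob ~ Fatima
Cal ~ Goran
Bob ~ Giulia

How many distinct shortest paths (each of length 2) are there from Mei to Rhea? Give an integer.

The shortest distance is 2, and the only length-2 path is Mei–Bob–Rhea. So there is exactly 1 shortest path.

1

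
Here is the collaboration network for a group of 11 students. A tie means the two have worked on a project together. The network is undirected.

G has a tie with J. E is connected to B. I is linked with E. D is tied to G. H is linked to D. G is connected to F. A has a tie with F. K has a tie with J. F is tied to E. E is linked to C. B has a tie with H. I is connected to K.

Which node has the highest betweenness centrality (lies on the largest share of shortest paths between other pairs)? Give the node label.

E

Unnormalized betweenness of each node: A:0, B:35/6, C:0, D:13/3, E:125/6, F:44/3, G:77/6, H:19/6, I:35/6, J:13/3, K:19/6.
E has the largest value, 125/6, making it the main broker — the node through which the most shortest paths run.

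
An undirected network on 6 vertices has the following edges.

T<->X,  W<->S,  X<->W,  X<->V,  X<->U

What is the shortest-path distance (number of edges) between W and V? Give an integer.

2

One shortest route is W – X – V, which uses 2 edges, and W and V are not directly tied, so nothing shorter exists. So d(W,V) = 2.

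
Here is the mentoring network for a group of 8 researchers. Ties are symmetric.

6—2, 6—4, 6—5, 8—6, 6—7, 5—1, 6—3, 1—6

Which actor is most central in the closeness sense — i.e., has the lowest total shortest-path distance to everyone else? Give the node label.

Farness (sum of distances to all others) for each node — 1:12, 2:13, 3:13, 4:13, 5:12, 6:7, 7:13, 8:13.
The smallest farness is 7, for 6, so 6 has the highest closeness.

6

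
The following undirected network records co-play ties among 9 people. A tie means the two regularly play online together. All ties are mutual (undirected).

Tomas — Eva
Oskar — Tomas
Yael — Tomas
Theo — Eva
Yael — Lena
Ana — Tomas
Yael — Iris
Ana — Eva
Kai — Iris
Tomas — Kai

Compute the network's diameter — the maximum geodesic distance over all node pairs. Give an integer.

4

Eccentricity of each node (its greatest distance to any other): Ana:3, Eva:3, Iris:4, Kai:3, Lena:4, Oskar:3, Theo:4, Tomas:2, Yael:3.
The maximum eccentricity is 4, realized for instance by the pair Iris–Theo via Iris – Yael – Tomas – Eva – Theo. So the diameter is 4.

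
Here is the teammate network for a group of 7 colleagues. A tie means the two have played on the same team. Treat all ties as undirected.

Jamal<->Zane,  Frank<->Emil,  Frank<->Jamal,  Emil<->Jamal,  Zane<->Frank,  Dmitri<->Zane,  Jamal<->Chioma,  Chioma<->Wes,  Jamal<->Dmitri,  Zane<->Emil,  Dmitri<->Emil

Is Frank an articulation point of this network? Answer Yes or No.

No

Even without Frank, every remaining node can still reach every other (the residual graph is connected), so Frank is not a cut vertex.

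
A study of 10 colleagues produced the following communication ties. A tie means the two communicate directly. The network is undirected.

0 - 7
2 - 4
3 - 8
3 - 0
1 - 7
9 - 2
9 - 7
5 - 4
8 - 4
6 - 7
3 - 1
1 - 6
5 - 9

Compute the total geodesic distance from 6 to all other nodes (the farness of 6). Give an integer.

Distances from 6: 0:2, 1:1, 2:3, 3:2, 4:4, 5:3, 7:1, 8:3, 9:2.
Sum = 2 + 1 + 3 + 2 + 4 + 3 + 1 + 3 + 2 = 21.

21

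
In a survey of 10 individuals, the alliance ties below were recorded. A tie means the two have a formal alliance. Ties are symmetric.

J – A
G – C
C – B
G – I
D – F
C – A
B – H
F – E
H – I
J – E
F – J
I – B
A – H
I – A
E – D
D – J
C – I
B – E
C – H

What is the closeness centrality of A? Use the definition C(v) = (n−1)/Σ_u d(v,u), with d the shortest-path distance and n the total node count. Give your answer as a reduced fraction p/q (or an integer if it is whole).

Distances from A: B:2, C:1, D:2, E:2, F:2, G:2, H:1, I:1, J:1. Sum = 14.
n = 10, so closeness = 9/14.

9/14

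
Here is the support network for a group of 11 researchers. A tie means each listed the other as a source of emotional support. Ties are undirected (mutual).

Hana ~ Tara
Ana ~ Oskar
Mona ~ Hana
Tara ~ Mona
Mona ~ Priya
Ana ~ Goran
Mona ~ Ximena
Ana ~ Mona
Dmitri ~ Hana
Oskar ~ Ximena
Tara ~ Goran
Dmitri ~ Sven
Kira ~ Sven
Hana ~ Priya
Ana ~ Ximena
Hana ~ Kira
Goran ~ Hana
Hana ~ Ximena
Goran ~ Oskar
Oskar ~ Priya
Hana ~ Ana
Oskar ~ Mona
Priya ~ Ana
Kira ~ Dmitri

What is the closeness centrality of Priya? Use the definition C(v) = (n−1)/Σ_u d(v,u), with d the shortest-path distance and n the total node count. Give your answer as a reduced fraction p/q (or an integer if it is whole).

10/17

Distances from Priya: Ana:1, Dmitri:2, Goran:2, Hana:1, Kira:2, Mona:1, Oskar:1, Sven:3, Tara:2, Ximena:2. Sum = 17.
n = 11, so closeness = 10/17.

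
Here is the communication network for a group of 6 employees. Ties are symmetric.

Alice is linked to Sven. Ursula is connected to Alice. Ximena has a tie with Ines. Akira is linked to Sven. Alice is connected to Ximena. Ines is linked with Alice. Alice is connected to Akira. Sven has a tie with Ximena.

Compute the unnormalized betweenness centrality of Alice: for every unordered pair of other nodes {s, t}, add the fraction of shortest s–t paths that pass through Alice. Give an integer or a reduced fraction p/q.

6

Pairs whose geodesics pass through Alice — Sven–Ursula: 1; Sven–Ines: 1/2; Ximena–Akira: 1/2; Ximena–Ursula: 1; Akira–Ursula: 1; Akira–Ines: 1; Ursula–Ines: 1.
All other pairs contribute 0.
Summing the contributions gives betweenness(Alice) = 6.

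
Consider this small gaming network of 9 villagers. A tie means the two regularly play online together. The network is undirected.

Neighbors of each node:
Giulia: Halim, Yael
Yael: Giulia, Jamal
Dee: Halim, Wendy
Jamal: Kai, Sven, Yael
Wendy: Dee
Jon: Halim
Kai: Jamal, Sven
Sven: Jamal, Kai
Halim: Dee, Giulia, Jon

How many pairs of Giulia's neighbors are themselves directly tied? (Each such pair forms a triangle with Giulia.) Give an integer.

0

Giulia's neighbors are Halim and Yael, but none of them are tied to each other, so no triangle contains Giulia.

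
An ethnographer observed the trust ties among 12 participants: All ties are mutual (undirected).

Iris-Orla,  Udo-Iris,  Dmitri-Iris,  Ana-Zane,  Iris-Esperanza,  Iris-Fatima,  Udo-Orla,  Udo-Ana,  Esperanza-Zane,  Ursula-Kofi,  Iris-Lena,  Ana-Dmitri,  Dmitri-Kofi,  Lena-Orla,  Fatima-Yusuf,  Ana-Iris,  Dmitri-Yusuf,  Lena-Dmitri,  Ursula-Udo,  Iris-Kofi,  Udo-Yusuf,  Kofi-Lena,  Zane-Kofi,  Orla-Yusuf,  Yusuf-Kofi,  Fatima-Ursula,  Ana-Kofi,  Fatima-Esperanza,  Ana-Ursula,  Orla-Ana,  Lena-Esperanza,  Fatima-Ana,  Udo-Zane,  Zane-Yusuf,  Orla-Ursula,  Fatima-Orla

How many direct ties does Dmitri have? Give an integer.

5

Dmitri is directly tied to Ana, Iris, Kofi, Lena, and Yusuf. That is 5 neighbors, so the degree of Dmitri is 5.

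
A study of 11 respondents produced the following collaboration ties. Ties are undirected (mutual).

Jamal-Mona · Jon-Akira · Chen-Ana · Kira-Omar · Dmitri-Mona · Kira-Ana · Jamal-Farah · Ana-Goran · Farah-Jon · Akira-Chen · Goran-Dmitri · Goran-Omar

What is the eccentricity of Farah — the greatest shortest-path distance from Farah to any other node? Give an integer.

Distances from Farah: Akira:2, Ana:4, Chen:3, Dmitri:3, Goran:4, Jamal:1, Jon:1, Kira:5, Mona:2, Omar:5.
The largest is 5 (to Kira and Omar), so the eccentricity of Farah is 5.

5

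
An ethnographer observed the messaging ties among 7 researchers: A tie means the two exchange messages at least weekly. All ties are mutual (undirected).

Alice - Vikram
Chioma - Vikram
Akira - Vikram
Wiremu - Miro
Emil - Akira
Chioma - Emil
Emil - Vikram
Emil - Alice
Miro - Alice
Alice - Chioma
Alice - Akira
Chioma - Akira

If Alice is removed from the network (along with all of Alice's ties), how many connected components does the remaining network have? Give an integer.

Without Alice, the remaining ties split the others into: {Miro, Wiremu}; {Akira, Chioma, Emil, Vikram}.
That's 2 separate components.

2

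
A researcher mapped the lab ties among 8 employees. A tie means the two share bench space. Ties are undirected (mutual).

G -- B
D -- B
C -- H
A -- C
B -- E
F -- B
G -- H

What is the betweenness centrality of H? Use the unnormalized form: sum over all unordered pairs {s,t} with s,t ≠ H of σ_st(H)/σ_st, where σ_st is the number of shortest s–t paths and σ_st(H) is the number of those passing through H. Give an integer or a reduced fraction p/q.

Pairs whose geodesics pass through H — D–C: 1; D–A: 1; F–C: 1; F–A: 1; E–C: 1; E–A: 1; C–G: 1; C–B: 1; A–G: 1; A–B: 1.
All other pairs contribute 0.
Summing the contributions gives betweenness(H) = 10.

10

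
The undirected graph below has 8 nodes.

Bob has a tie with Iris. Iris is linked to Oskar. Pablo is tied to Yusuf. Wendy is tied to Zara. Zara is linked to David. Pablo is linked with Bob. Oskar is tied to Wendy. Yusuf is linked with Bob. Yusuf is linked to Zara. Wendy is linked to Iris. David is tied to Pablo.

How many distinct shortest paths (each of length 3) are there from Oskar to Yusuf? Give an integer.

2

The shortest distance is 3. The length-3 paths are: Oskar–Wendy–Zara–Yusuf; Oskar–Iris–Bob–Yusuf.
That gives 2 distinct shortest paths.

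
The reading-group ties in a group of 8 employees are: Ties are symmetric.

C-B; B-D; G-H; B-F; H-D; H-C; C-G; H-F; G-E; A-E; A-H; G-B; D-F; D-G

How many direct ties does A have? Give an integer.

2

A is directly tied to E and H. That is 2 neighbors, so the degree of A is 2.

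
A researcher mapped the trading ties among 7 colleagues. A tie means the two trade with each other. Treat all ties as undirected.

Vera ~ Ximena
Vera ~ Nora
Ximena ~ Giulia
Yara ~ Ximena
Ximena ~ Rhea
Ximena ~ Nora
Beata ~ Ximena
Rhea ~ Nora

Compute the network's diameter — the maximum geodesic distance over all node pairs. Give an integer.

Eccentricity of each node (its greatest distance to any other): Beata:2, Giulia:2, Nora:2, Rhea:2, Vera:2, Ximena:1, Yara:2.
The maximum eccentricity is 2, realized for instance by the pair Giulia–Yara via Giulia – Ximena – Yara. So the diameter is 2.

2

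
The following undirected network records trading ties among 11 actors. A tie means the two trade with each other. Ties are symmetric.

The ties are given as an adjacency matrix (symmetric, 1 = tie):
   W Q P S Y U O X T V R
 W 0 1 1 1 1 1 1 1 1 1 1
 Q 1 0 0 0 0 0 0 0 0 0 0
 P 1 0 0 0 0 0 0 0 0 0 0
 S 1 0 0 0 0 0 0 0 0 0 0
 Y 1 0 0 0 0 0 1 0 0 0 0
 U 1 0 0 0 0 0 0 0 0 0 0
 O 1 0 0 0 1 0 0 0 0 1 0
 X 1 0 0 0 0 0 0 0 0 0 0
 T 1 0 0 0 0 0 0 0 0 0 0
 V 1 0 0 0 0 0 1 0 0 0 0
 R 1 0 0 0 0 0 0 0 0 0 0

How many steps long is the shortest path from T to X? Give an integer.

2

One shortest route is T – W – X, which uses 2 edges, and T and X are not directly tied, so nothing shorter exists. So d(T,X) = 2.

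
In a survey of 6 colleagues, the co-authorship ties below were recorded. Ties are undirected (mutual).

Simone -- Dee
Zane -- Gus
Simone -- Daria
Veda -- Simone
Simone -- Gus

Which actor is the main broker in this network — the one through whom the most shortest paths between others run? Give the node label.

Simone

Unnormalized betweenness of each node: Daria:0, Dee:0, Gus:4, Simone:9, Veda:0, Zane:0.
Simone has the largest value, 9, making it the main broker — the node through which the most shortest paths run.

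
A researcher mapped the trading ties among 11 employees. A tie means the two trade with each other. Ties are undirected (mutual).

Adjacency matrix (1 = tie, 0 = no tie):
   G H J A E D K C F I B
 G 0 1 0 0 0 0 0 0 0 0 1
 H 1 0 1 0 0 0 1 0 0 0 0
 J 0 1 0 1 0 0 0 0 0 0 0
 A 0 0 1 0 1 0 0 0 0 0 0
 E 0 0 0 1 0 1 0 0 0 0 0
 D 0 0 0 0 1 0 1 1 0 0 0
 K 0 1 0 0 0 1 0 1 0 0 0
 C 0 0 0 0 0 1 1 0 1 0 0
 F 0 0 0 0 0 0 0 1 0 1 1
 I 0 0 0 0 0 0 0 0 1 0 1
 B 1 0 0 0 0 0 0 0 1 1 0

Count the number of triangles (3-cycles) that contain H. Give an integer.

0

H's neighbors are G, J, and K, but none of them are tied to each other, so no triangle contains H.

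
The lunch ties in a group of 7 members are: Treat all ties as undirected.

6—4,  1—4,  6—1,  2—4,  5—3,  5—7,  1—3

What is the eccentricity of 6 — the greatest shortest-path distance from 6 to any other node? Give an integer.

Distances from 6: 1:1, 2:2, 3:2, 4:1, 5:3, 7:4.
The largest is 4 (to 7), so the eccentricity of 6 is 4.

4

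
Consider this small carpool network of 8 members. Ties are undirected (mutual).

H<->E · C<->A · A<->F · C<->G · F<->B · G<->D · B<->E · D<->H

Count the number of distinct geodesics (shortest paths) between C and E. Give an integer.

The shortest distance is 4. The length-4 paths are: C–G–D–H–E; C–A–F–B–E.
That gives 2 distinct shortest paths.

2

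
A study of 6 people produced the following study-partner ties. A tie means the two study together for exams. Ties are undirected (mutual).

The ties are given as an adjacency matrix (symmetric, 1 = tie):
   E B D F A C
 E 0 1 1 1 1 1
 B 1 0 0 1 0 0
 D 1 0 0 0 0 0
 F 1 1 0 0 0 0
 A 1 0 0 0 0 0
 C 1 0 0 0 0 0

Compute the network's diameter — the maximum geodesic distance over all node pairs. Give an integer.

Eccentricity of each node (its greatest distance to any other): A:2, B:2, C:2, D:2, E:1, F:2.
The maximum eccentricity is 2, realized for instance by the pair B–D via B – E – D. So the diameter is 2.

2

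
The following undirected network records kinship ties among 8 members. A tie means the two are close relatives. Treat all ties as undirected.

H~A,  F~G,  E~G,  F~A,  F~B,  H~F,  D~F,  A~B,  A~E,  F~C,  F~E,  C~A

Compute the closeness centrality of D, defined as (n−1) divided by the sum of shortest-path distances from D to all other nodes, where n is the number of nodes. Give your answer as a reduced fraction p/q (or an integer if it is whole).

7/13

Distances from D: A:2, B:2, C:2, E:2, F:1, G:2, H:2. Sum = 13.
n = 8, so closeness = 7/13.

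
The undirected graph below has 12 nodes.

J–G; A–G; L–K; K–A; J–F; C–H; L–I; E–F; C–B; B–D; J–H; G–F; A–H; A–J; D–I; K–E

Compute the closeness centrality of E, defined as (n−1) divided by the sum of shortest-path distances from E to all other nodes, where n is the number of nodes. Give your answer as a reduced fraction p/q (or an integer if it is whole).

Distances from E: A:2, B:5, C:4, D:4, F:1, G:2, H:3, I:3, J:2, K:1, L:2. Sum = 29.
n = 12, so closeness = 11/29.

11/29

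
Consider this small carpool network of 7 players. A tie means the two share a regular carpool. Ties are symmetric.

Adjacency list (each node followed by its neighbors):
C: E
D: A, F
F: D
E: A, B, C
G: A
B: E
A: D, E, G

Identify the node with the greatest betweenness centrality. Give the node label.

Unnormalized betweenness of each node: A:11, B:0, C:0, D:5, E:9, F:0, G:0.
A has the largest value, 11, making it the main broker — the node through which the most shortest paths run.

A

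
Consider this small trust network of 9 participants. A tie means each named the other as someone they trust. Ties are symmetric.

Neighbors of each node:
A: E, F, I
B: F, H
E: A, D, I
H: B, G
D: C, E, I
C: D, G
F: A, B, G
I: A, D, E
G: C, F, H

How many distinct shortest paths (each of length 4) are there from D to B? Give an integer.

The shortest distance is 4. The length-4 paths are: D–C–G–H–B; D–C–G–F–B; D–E–A–F–B; D–I–A–F–B.
That gives 4 distinct shortest paths.

4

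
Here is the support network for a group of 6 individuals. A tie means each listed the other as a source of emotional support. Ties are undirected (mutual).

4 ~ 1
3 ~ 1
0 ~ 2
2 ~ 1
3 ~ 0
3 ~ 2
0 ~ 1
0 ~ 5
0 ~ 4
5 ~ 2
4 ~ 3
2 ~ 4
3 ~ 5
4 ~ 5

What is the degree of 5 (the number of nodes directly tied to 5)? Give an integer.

4

5 is directly tied to 0, 2, 3, and 4. That is 4 neighbors, so the degree of 5 is 4.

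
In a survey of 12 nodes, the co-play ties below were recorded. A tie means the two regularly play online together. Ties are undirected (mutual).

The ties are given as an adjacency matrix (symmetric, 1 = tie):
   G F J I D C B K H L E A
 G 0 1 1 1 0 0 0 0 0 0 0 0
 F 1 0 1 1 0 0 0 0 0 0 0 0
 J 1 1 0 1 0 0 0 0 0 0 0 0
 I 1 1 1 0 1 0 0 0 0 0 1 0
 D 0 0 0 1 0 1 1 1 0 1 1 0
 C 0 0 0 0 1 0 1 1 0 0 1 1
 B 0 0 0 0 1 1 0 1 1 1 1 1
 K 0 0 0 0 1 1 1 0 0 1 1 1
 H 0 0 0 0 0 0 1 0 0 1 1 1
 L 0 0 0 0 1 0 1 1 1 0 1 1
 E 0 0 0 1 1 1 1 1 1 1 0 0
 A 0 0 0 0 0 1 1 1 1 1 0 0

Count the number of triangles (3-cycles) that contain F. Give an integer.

3

F's neighbors: G, I, and J.
Neighbor pairs that are themselves tied: F–G–I; F–G–J; F–I–J. Each forms one triangle with F, for 3 in total.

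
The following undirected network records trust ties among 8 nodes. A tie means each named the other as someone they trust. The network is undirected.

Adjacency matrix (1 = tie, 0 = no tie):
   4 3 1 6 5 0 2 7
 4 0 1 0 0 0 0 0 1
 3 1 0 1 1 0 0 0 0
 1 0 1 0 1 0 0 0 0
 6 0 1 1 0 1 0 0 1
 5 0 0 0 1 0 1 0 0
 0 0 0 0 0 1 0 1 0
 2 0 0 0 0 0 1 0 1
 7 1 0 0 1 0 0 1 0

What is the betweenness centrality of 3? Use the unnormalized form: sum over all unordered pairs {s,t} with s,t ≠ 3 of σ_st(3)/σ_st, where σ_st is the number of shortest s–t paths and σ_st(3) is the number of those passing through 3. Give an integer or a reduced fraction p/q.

2

Pairs whose geodesics pass through 3 — 4–1: 1; 4–6: 1/2; 4–5: 1/2.
All other pairs contribute 0.
Summing the contributions gives betweenness(3) = 2.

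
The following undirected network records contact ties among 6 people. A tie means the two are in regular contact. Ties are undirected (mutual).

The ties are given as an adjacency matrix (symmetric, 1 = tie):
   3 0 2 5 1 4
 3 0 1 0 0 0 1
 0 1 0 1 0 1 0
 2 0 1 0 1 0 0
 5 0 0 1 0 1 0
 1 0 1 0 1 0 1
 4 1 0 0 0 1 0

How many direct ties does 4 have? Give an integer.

2

4 is directly tied to 1 and 3. That is 2 neighbors, so the degree of 4 is 2.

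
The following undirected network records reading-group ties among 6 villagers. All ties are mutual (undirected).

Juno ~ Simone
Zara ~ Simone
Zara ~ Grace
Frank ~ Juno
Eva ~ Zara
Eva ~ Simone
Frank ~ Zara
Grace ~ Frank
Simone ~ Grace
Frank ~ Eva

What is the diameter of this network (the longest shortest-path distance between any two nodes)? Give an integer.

Eccentricity of each node (its greatest distance to any other): Eva:2, Frank:2, Grace:2, Juno:2, Simone:2, Zara:2.
The maximum eccentricity is 2, realized for instance by the pair Eva–Grace via Eva – Zara – Grace. So the diameter is 2.

2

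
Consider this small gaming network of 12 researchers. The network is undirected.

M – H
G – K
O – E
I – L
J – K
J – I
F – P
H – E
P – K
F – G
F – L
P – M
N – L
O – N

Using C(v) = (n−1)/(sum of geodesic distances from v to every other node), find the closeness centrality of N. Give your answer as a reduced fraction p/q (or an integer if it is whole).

Distances from N: E:2, F:2, G:3, H:3, I:2, J:3, K:4, L:1, M:4, O:1, P:3. Sum = 28.
n = 12, so closeness = 11/28.

11/28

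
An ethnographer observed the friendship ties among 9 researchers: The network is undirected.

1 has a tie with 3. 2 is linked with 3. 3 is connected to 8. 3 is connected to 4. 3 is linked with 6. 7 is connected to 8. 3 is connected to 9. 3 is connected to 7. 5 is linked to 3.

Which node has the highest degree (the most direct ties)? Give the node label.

Degrees — 1:1, 2:1, 3:8, 4:1, 5:1, 6:1, 7:2, 8:2, 9:1.
The maximum is 8, attained only by 3.

3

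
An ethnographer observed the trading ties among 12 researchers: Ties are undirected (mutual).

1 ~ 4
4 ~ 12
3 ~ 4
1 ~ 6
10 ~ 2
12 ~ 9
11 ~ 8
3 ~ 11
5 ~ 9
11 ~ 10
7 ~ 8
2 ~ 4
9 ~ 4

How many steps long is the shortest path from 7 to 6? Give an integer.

One shortest route is 7 – 8 – 11 – 3 – 4 – 1 – 6, which uses 6 edges, and at distance 5 from 7 we only reach {1, 9, 12}, which does not include 6. So d(7,6) = 6.

6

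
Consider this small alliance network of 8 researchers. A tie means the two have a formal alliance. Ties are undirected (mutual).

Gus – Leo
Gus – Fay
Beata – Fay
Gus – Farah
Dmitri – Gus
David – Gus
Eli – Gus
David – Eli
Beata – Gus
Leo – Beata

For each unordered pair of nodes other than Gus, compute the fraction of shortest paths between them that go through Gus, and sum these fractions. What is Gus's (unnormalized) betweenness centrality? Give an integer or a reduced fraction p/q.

Pairs whose geodesics pass through Gus — Fay–David: 1; Fay–Dmitri: 1; Fay–Farah: 1; Fay–Eli: 1; Fay–Leo: 1/2; David–Dmitri: 1; David–Beata: 1; David–Farah: 1; David–Leo: 1; Dmitri–Beata: 1; Dmitri–Farah: 1; Dmitri–Eli: 1; Dmitri–Leo: 1; Beata–Farah: 1 … (+4 more pairs).
All other pairs contribute 0.
Summing the contributions gives betweenness(Gus) = 35/2.

35/2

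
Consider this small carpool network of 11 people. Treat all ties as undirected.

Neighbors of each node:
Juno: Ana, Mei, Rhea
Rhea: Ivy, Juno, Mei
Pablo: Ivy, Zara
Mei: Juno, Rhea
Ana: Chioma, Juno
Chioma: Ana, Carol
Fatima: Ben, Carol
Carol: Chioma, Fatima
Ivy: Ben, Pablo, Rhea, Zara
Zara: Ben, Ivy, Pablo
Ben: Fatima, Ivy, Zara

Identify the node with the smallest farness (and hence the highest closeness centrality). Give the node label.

Farness (sum of distances to all others) for each node — Ana:26, Ben:22, Carol:27, Chioma:28, Fatima:25, Ivy:20, Juno:23, Mei:26, Pablo:28, Rhea:21, Zara:24.
The smallest farness is 20, for Ivy, so Ivy has the highest closeness.

Ivy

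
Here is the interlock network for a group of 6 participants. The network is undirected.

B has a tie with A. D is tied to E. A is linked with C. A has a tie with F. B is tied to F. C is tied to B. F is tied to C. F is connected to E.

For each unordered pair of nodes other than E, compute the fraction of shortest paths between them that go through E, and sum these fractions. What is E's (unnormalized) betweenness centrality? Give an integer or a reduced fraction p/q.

Pairs whose geodesics pass through E — A–D: 1; B–D: 1; F–D: 1; C–D: 1.
All other pairs contribute 0.
Summing the contributions gives betweenness(E) = 4.

4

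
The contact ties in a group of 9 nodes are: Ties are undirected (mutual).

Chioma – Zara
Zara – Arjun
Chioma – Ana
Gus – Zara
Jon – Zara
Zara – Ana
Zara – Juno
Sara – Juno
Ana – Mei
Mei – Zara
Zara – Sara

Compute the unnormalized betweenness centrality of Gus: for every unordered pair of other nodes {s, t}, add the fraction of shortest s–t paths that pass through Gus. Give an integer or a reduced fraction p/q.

0

No shortest path between any pair of other nodes passes through Gus.
Summing the contributions gives betweenness(Gus) = 0.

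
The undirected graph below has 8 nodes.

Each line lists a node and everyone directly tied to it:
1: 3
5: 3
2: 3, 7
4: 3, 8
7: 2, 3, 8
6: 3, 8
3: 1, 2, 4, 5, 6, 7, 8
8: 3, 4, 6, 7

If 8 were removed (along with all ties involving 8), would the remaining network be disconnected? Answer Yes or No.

Even without 8, every remaining node can still reach every other (the residual graph is connected), so 8 is not a cut vertex.

No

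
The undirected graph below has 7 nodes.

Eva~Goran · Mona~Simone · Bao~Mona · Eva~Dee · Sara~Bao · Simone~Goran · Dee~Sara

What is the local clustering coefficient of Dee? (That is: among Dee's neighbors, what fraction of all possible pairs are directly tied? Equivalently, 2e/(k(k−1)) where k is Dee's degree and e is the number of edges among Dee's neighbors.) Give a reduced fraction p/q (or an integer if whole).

0

Dee's neighbors: Eva and Sara (k = 2).
Possible neighbor pairs: C(2,2) = 1. Edges among them: none → e = 0.
Clustering(Dee) = 0/1.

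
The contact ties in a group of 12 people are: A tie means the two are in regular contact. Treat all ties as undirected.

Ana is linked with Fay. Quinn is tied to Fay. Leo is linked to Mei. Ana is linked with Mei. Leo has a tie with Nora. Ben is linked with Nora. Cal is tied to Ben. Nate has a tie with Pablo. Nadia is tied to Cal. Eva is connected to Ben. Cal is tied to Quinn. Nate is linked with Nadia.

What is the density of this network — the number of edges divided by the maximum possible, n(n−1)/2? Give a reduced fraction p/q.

There are 12 edges and 12 nodes, so the maximum possible is C(12,2) = 66.
Density = 12/66 = 2/11.

2/11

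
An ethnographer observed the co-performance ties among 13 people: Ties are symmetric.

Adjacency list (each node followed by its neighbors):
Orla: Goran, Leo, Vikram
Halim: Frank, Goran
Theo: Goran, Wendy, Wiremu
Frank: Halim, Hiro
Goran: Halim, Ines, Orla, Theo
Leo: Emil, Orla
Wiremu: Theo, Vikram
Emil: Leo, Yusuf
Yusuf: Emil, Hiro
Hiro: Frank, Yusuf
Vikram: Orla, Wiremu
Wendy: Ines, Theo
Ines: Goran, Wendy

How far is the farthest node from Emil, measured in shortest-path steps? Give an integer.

Distances from Emil: Frank:3, Goran:3, Halim:4, Hiro:2, Ines:4, Leo:1, Orla:2, Theo:4, Vikram:3, Wendy:5, Wiremu:4, Yusuf:1.
The largest is 5 (to Wendy), so the eccentricity of Emil is 5.

5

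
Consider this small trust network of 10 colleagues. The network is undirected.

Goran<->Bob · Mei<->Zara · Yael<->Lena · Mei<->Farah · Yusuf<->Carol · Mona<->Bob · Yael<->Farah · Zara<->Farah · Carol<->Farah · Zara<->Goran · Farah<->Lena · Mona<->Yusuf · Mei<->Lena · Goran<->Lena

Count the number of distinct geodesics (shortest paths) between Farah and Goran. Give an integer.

2

The shortest distance is 2. The length-2 paths are: Farah–Lena–Goran; Farah–Zara–Goran.
That gives 2 distinct shortest paths.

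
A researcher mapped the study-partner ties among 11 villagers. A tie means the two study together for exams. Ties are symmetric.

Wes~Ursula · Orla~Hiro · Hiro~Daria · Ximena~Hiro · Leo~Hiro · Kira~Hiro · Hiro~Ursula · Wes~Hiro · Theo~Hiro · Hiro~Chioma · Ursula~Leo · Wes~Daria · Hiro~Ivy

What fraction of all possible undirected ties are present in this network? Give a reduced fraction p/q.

There are 13 edges and 11 nodes, so the maximum possible is C(11,2) = 55.
Density = 13/55.

13/55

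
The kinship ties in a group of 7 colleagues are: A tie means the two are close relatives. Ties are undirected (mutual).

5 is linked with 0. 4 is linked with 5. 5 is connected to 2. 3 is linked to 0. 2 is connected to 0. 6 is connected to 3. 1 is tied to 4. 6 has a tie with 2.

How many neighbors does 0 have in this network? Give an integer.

3

0 is directly tied to 2, 3, and 5. That is 3 neighbors, so the degree of 0 is 3.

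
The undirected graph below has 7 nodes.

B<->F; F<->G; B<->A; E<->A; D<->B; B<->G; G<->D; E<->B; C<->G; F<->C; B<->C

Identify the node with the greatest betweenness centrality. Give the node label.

B

Unnormalized betweenness of each node: A:0, B:9, C:0, D:0, E:0, F:0, G:1.
B has the largest value, 9, making it the main broker — the node through which the most shortest paths run.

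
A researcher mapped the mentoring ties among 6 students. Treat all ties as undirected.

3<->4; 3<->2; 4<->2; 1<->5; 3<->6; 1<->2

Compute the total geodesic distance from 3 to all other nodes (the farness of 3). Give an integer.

Distances from 3: 1:2, 2:1, 4:1, 5:3, 6:1.
Sum = 2 + 1 + 1 + 3 + 1 = 8.

8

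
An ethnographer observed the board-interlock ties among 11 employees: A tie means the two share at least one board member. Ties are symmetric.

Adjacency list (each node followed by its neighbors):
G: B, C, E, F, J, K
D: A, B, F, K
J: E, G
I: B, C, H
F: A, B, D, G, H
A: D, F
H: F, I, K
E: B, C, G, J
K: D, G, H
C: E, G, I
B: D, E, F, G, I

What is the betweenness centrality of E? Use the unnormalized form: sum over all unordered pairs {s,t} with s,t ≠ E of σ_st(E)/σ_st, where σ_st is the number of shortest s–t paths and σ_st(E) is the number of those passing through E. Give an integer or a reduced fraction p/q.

137/60

Pairs whose geodesics pass through E — D–J: 1/4; D–C: 1/5; B–J: 1/2; B–C: 1/3; J–I: 2/4; J–C: 1/2.
All other pairs contribute 0.
Summing the contributions gives betweenness(E) = 137/60.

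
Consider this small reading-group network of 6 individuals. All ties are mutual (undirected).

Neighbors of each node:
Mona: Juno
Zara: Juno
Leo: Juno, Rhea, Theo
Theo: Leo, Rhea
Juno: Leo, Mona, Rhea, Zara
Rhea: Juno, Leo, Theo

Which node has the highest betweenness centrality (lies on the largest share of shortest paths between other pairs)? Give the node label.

Juno

Unnormalized betweenness of each node: Juno:7, Leo:3/2, Mona:0, Rhea:3/2, Theo:0, Zara:0.
Juno has the largest value, 7, making it the main broker — the node through which the most shortest paths run.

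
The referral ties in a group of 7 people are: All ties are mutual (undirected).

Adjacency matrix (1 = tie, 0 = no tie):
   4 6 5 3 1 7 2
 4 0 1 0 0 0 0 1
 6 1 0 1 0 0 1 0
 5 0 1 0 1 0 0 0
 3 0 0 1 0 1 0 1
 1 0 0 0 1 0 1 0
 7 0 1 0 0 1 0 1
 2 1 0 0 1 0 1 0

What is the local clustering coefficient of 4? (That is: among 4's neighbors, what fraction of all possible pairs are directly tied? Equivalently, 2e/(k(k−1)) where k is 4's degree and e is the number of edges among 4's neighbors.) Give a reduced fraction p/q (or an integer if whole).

4's neighbors: 2 and 6 (k = 2).
Possible neighbor pairs: C(2,2) = 1. Edges among them: none → e = 0.
Clustering(4) = 0/1.

0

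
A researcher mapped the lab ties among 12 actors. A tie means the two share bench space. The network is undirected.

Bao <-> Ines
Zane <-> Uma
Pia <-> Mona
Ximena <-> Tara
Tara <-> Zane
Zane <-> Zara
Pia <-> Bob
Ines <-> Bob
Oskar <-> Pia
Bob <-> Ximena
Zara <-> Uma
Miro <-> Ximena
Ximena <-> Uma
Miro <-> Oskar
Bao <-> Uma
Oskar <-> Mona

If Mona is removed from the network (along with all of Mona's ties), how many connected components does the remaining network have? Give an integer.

1

Mona's neighbors (Oskar and Pia) remain reachable from one another through other ties, so the rest of the network stays in one piece.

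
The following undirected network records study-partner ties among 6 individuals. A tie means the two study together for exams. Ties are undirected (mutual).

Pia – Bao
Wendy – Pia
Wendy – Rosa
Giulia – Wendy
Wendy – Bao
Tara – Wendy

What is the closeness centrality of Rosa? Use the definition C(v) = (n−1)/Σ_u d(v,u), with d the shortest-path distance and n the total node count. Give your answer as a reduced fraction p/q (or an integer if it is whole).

Distances from Rosa: Bao:2, Giulia:2, Pia:2, Tara:2, Wendy:1. Sum = 9.
n = 6, so closeness = 5/9.

5/9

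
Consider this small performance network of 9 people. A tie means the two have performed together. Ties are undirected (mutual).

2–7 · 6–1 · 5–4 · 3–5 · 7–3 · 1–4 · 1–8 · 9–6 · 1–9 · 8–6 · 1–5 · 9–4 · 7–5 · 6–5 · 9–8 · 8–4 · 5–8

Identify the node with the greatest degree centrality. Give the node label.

Degrees — 1:5, 2:1, 3:2, 4:4, 5:6, 6:4, 7:3, 8:5, 9:4.
The maximum is 6, attained only by 5.

5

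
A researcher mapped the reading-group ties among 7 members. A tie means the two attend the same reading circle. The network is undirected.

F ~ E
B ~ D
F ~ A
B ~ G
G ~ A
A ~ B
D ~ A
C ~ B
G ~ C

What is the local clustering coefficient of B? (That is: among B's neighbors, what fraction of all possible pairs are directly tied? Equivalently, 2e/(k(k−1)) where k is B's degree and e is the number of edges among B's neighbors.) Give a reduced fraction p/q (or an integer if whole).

1/2

B's neighbors: A, C, D, and G (k = 4).
Possible neighbor pairs: C(4,2) = 6. Edges among them: A–D, A–G, C–G → e = 3.
Clustering(B) = 3/6 = 1/2.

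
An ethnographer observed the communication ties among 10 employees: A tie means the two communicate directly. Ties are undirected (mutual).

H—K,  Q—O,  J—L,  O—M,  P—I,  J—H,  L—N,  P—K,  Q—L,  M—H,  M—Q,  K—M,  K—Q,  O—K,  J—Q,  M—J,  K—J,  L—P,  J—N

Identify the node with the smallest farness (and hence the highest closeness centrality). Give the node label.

K

Farness (sum of distances to all others) for each node — H:16, I:23, J:13, K:12, L:14, M:14, N:18, O:17, P:15, Q:14.
The smallest farness is 12, for K, so K has the highest closeness.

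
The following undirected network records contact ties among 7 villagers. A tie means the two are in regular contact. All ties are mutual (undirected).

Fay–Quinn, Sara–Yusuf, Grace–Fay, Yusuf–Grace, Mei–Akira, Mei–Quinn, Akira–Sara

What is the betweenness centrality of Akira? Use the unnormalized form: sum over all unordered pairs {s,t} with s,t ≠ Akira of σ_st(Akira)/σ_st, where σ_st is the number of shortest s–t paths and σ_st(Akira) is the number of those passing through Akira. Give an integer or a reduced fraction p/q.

Pairs whose geodesics pass through Akira — Sara–Quinn: 1; Sara–Mei: 1; Yusuf–Mei: 1.
All other pairs contribute 0.
Summing the contributions gives betweenness(Akira) = 3.

3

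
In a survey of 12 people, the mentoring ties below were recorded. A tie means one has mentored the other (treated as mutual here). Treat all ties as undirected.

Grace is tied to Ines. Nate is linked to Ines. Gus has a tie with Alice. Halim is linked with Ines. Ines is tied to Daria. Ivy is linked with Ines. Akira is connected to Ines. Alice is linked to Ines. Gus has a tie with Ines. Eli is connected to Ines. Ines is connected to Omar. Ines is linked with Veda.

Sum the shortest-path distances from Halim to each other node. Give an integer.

Distances from Halim: Akira:2, Alice:2, Daria:2, Eli:2, Grace:2, Gus:2, Ines:1, Ivy:2, Nate:2, Omar:2, Veda:2.
Sum = 2 + 2 + 2 + 2 + 2 + 2 + 1 + 2 + 2 + 2 + 2 = 21.

21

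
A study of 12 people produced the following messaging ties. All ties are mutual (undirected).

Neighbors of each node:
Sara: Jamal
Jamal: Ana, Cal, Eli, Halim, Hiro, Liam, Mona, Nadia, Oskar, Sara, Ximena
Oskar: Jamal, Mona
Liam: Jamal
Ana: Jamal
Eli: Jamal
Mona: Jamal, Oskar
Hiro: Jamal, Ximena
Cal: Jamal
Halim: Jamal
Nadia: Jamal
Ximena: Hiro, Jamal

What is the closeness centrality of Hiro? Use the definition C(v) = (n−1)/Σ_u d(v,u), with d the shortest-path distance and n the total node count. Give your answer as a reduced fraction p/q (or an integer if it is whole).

11/20

Distances from Hiro: Ana:2, Cal:2, Eli:2, Halim:2, Jamal:1, Liam:2, Mona:2, Nadia:2, Oskar:2, Sara:2, Ximena:1. Sum = 20.
n = 12, so closeness = 11/20.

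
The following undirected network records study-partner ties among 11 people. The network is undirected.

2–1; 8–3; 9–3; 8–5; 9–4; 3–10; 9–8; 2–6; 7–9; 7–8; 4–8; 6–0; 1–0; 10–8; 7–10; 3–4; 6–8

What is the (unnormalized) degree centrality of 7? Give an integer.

7 is directly tied to 8, 9, and 10. That is 3 neighbors, so the degree of 7 is 3.

3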